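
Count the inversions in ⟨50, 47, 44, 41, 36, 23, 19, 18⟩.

Element-by-element contributions:
50 → 47, 44, 41, 36, 23, 19, 18 → 7
47 → 44, 41, 36, 23, 19, 18 → 6
44 → 41, 36, 23, 19, 18 → 5
41 → 36, 23, 19, 18 → 4
36 → 23, 19, 18 → 3
23 → 19, 18 → 2
19 → 18 → 1
18 → none → 0
Sum: 7 + 6 + 5 + 4 + 3 + 2 + 1 + 0 = 28

28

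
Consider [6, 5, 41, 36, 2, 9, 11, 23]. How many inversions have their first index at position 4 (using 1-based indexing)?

The element at index 4 is 36.
Elements after it: 2, 9, 11, 23
Those smaller than 36: 2, 9, 11, 23

4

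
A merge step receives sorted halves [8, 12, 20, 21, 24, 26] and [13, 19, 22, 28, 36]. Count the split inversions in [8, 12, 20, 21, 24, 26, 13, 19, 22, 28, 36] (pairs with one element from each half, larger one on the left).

10 split inversions

Count, for every r in R, how many entries of L exceed r:
r = 13: 20, 21, 24, 26 → 4
r = 19: 20, 21, 24, 26 → 4
r = 22: 24, 26 → 2
r = 28: none → 0
r = 36: none → 0
Cross-inversions: 4 + 4 + 2 + 0 + 0 = 10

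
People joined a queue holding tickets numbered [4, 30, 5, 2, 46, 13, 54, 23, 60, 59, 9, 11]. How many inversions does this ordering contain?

24

For each element, count later entries that are smaller:
4: 1
30: 6
5: 1
2: 0
46: 4
13: 2
54: 3
23: 2
60: 3
59: 2
9: 0
11: 0
Sum: 1 + 6 + 1 + 0 + 4 + 2 + 3 + 2 + 3 + 2 + 0 + 0 = 24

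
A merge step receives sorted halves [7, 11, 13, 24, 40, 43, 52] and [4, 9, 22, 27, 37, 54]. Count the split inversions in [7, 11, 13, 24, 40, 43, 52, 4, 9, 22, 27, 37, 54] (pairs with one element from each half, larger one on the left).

For each element r of the right run, count left-run elements greater than r:
r = 4: 7, 11, 13, 24, 40, 43, 52 → 7
r = 9: 11, 13, 24, 40, 43, 52 → 6
r = 22: 24, 40, 43, 52 → 4
r = 27: 40, 43, 52 → 3
r = 37: 40, 43, 52 → 3
r = 54: none → 0
Cross-inversions: 7 + 6 + 4 + 3 + 3 + 0 = 23

23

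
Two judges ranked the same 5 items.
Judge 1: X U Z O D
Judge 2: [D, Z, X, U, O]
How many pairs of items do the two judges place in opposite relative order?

Discordant pairs: 6

Assign each item its position (1..5) in the first ordering, then rewrite the second ordering as that position sequence:
positions: X→1, U→2, Z→3, O→4, D→5
second ordering as positions: [5, 3, 1, 2, 4]
Discordant pairs = inversions in this position sequence.
5: 3, 1, 2, 4 → 4
3: 1, 2 → 2
1: 0
2: 0
4: 0
Total: 4 + 2 + 0 + 0 + 0 = 6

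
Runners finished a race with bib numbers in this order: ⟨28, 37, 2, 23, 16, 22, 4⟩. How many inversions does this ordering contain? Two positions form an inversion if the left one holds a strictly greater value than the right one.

15 inversions

Count, for each position, how many later elements it exceeds:
28 → 2, 23, 16, 22, 4 → 5
37 → 2, 23, 16, 22, 4 → 5
2 → none → 0
23 → 16, 22, 4 → 3
16 → 4 → 1
22 → 4 → 1
4 → none → 0
Sum: 5 + 5 + 0 + 3 + 1 + 1 + 0 = 15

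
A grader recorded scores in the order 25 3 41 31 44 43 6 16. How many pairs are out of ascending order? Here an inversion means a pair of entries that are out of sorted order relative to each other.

13 inversions

Count, for each position, how many later elements it exceeds:
25 → 3, 6, 16 → 3
3 → none → 0
41 → 31, 6, 16 → 3
31 → 6, 16 → 2
44 → 43, 6, 16 → 3
43 → 6, 16 → 2
6 → none → 0
16 → none → 0
Sum: 3 + 0 + 3 + 2 + 3 + 2 + 0 + 0 = 13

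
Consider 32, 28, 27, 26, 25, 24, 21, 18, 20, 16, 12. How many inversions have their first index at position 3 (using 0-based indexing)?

7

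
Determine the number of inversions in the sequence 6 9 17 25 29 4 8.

9 inversions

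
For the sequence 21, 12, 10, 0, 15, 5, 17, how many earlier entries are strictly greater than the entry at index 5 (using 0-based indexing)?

4 such elements

The element at index 5 is 5.
Elements before it: 21, 12, 10, 0, 15
Those larger than 5: 21, 12, 10, 15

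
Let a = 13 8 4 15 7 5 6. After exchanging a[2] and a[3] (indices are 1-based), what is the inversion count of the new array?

13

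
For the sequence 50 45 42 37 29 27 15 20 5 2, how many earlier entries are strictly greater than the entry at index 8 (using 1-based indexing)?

6

The element at index 8 is 20.
Elements before it: 50, 45, 42, 37, 29, 27, 15
Those larger than 20: 50, 45, 42, 37, 29, 27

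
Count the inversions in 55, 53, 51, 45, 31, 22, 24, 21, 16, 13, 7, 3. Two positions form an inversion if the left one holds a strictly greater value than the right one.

65

Element-by-element contributions:
55 → 53, 51, 45, 31, 22, 24, 21, 16, 13, 7, 3 → 11
53 → 51, 45, 31, 22, 24, 21, 16, 13, 7, 3 → 10
51 → 45, 31, 22, 24, 21, 16, 13, 7, 3 → 9
45 → 31, 22, 24, 21, 16, 13, 7, 3 → 8
31 → 22, 24, 21, 16, 13, 7, 3 → 7
22 → 21, 16, 13, 7, 3 → 5
24 → 21, 16, 13, 7, 3 → 5
21 → 16, 13, 7, 3 → 4
16 → 13, 7, 3 → 3
13 → 7, 3 → 2
7 → 3 → 1
3 → none → 0
Sum: 11 + 10 + 9 + 8 + 7 + 5 + 5 + 4 + 3 + 2 + 1 + 0 = 65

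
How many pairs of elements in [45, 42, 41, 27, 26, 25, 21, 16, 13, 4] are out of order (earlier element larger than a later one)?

Element-by-element contributions:
45 → 42, 41, 27, 26, 25, 21, 16, 13, 4 → 9
42 → 41, 27, 26, 25, 21, 16, 13, 4 → 8
41 → 27, 26, 25, 21, 16, 13, 4 → 7
27 → 26, 25, 21, 16, 13, 4 → 6
26 → 25, 21, 16, 13, 4 → 5
25 → 21, 16, 13, 4 → 4
21 → 16, 13, 4 → 3
16 → 13, 4 → 2
13 → 4 → 1
4 → none → 0
Sum: 9 + 8 + 7 + 6 + 5 + 4 + 3 + 2 + 1 + 0 = 45

45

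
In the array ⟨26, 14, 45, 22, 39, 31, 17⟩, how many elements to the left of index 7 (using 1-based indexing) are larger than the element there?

5 such elements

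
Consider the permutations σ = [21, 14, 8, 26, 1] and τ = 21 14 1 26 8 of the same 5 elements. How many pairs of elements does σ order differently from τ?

3

Assign each item its position (1..5) in the first ordering, then rewrite the second ordering as that position sequence:
positions: 21→1, 14→2, 8→3, 26→4, 1→5
second ordering as positions: [1, 2, 5, 4, 3]
Discordant pairs = inversions in this position sequence.
1: 0
2: 0
5: 4, 3 → 2
4: 3 → 1
3: 0
Total: 0 + 0 + 2 + 1 + 0 = 3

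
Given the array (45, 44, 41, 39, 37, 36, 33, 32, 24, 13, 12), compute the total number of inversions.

There are 55 inversions.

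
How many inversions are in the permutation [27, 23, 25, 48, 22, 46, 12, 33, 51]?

There are 15 inversions.

For each element, count later entries that are smaller:
27 → 23, 25, 22, 12 → 4
23 → 22, 12 → 2
25 → 22, 12 → 2
48 → 22, 46, 12, 33 → 4
22 → 12 → 1
46 → 12, 33 → 2
12 → none → 0
33 → none → 0
51 → none → 0
Sum: 4 + 2 + 2 + 4 + 1 + 2 + 0 + 0 + 0 = 15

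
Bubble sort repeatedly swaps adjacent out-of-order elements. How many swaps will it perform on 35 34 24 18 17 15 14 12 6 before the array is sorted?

Each adjacent swap fixes exactly one inversion, so the minimum swap count equals the number of inversions.
Count inversions — for each element, later elements that are smaller:
35: 34, 24, 18, 17, 15, 14, 12, 6 → 8
34: 24, 18, 17, 15, 14, 12, 6 → 7
24: 18, 17, 15, 14, 12, 6 → 6
18: 17, 15, 14, 12, 6 → 5
17: 15, 14, 12, 6 → 4
15: 14, 12, 6 → 3
14: 12, 6 → 2
12: 6 → 1
6: none → 0
Total inversions: 8 + 7 + 6 + 5 + 4 + 3 + 2 + 1 + 0 = 36

36 swaps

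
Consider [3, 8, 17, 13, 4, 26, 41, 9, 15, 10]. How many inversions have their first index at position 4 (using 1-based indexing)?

The element at index 4 is 13.
Elements after it: 4, 26, 41, 9, 15, 10
Those smaller than 13: 4, 9, 10

3 such elements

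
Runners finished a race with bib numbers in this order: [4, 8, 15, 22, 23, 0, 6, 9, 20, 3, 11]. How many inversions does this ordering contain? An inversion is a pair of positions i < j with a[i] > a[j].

26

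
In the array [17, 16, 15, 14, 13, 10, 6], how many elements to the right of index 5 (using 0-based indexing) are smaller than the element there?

The element at index 5 is 10.
Elements after it: 6
Those smaller than 10: 6

1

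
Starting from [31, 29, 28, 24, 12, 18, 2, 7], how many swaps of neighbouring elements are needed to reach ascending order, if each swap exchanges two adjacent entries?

Minimum adjacent swaps = number of inversions (each swap of adjacent out-of-order elements removes one inversion and no swap can remove more).
Count inversions — for each element, later elements that are smaller:
31: 29, 28, 24, 12, 18, 2, 7 → 7
29: 28, 24, 12, 18, 2, 7 → 6
28: 24, 12, 18, 2, 7 → 5
24: 12, 18, 2, 7 → 4
12: 2, 7 → 2
18: 2, 7 → 2
2: none → 0
7: none → 0
Total inversions: 7 + 6 + 5 + 4 + 2 + 2 + 0 + 0 = 26

Adjacent swaps: 26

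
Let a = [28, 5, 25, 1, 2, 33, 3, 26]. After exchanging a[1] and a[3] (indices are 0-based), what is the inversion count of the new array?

Positions 1 and 3 hold 5 and 1; after swapping, the array is [28, 1, 25, 5, 2, 33, 3, 26].
Sweep left to right; for each value list the smaller values that follow it:
28: 6
1: 0
25: 3
5: 2
2: 0
33: 2
3: 0
26: 0
Sum: 6 + 0 + 3 + 2 + 0 + 2 + 0 + 0 = 13

13 inversions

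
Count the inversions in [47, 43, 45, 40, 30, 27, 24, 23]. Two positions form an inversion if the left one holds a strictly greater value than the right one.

Count, for each position, how many later elements it exceeds:
47 → 43, 45, 40, 30, 27, 24, 23 → 7
43 → 40, 30, 27, 24, 23 → 5
45 → 40, 30, 27, 24, 23 → 5
40 → 30, 27, 24, 23 → 4
30 → 27, 24, 23 → 3
27 → 24, 23 → 2
24 → 23 → 1
23 → none → 0
Sum: 7 + 5 + 5 + 4 + 3 + 2 + 1 + 0 = 27

Inversions: 27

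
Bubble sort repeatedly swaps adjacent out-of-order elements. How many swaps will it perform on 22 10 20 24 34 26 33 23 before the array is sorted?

Each adjacent swap fixes exactly one inversion, so the minimum swap count equals the number of inversions.
Count inversions — for each element, later elements that are smaller:
22: 10, 20 → 2
10: none → 0
20: none → 0
24: 23 → 1
34: 26, 33, 23 → 3
26: 23 → 1
33: 23 → 1
23: none → 0
Total inversions: 2 + 0 + 0 + 1 + 3 + 1 + 1 + 0 = 8

8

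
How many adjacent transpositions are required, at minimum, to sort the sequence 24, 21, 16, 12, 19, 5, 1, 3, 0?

Minimum adjacent swaps = number of inversions (each swap of adjacent out-of-order elements removes one inversion and no swap can remove more).
Count inversions — for each element, later elements that are smaller:
24: 21, 16, 12, 19, 5, 1, 3, 0 → 8
21: 16, 12, 19, 5, 1, 3, 0 → 7
16: 12, 5, 1, 3, 0 → 5
12: 5, 1, 3, 0 → 4
19: 5, 1, 3, 0 → 4
5: 1, 3, 0 → 3
1: 0 → 1
3: 0 → 1
0: none → 0
Total inversions: 8 + 7 + 5 + 4 + 4 + 3 + 1 + 1 + 0 = 33

33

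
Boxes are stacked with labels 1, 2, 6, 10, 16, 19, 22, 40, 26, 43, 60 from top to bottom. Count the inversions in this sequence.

Element-by-element contributions:
1: 0
2: 0
6: 0
10: 0
16: 0
19: 0
22: 0
40: 1
26: 0
43: 0
60: 0
Sum: 0 + 0 + 0 + 0 + 0 + 0 + 0 + 1 + 0 + 0 + 0 = 1

1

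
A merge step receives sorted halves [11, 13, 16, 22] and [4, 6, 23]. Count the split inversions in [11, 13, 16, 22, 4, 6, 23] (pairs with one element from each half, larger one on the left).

Take each right-half value and tally the left-half values above it:
r = 4: 11, 13, 16, 22 → 4
r = 6: 11, 13, 16, 22 → 4
r = 23: none → 0
Cross-inversions: 4 + 4 + 0 = 8

8 cross-inversions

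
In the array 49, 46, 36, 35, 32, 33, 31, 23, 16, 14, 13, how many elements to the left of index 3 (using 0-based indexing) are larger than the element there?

3

The element at index 3 is 35.
Elements before it: 49, 46, 36
Those larger than 35: 49, 46, 36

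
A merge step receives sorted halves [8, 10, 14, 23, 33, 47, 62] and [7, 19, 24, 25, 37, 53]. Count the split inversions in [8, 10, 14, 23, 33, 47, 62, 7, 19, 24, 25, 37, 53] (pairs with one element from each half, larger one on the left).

20 cross-inversions

Count, for every r in R, how many entries of L exceed r:
r = 7: 8, 10, 14, 23, 33, 47, 62 → 7
r = 19: 23, 33, 47, 62 → 4
r = 24: 33, 47, 62 → 3
r = 25: 33, 47, 62 → 3
r = 37: 47, 62 → 2
r = 53: 62 → 1
Cross-inversions: 7 + 4 + 3 + 3 + 2 + 1 = 20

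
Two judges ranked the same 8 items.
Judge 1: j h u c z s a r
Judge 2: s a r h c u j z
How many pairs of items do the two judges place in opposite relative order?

Discordant pairs: 19

Assign each item its position (1..8) in the first ordering, then rewrite the second ordering as that position sequence:
positions: j→1, h→2, u→3, c→4, z→5, s→6, a→7, r→8
second ordering as positions: [6, 7, 8, 2, 4, 3, 1, 5]
Discordant pairs = inversions in this position sequence.
6: 2, 4, 3, 1, 5 → 5
7: 2, 4, 3, 1, 5 → 5
8: 2, 4, 3, 1, 5 → 5
2: 1 → 1
4: 3, 1 → 2
3: 1 → 1
1: 0
5: 0
Total: 5 + 5 + 5 + 1 + 2 + 1 + 0 + 0 = 19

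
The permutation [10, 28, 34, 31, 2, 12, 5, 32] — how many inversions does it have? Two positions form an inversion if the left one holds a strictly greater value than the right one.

14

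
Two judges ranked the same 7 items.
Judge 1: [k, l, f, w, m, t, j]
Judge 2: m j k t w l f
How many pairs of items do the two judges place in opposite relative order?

Assign each item its position (1..7) in the first ordering, then rewrite the second ordering as that position sequence:
positions: k→1, l→2, f→3, w→4, m→5, t→6, j→7
second ordering as positions: [5, 7, 1, 6, 4, 2, 3]
Discordant pairs = inversions in this position sequence.
5: 1, 4, 2, 3 → 4
7: 1, 6, 4, 2, 3 → 5
1: 0
6: 4, 2, 3 → 3
4: 2, 3 → 2
2: 0
3: 0
Total: 4 + 5 + 0 + 3 + 2 + 0 + 0 = 14

14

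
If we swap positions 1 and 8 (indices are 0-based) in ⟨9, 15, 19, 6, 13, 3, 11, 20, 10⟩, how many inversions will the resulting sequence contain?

Positions 1 and 8 hold 15 and 10; after swapping, the array is [9, 10, 19, 6, 13, 3, 11, 20, 15].
Sweep left to right; for each value list the smaller values that follow it:
9: 2
10: 2
19: 5
6: 1
13: 2
3: 0
11: 0
20: 1
15: 0
Sum: 2 + 2 + 5 + 1 + 2 + 0 + 0 + 1 + 0 = 13

13 inversions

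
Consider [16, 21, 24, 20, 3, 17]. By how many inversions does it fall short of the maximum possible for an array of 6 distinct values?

6 inversions short

Maximum inversions for 6 distinct elements is C(6, 2) = 6·5/2 = 15.
Current inversions — for each element, count later smaller elements:
16: 1
21: 3
24: 3
20: 2
3: 0
17: 0
Current total: 1 + 3 + 3 + 2 + 0 + 0 = 9
Shortfall: 15 − 9 = 6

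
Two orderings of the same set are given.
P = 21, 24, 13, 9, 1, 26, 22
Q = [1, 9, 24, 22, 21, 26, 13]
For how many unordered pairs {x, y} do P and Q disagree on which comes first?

12

Assign each item its position (1..7) in the first ordering, then rewrite the second ordering as that position sequence:
positions: 21→1, 24→2, 13→3, 9→4, 1→5, 26→6, 22→7
second ordering as positions: [5, 4, 2, 7, 1, 6, 3]
Discordant pairs = inversions in this position sequence.
5: 4, 2, 1, 3 → 4
4: 2, 1, 3 → 3
2: 1 → 1
7: 1, 6, 3 → 3
1: 0
6: 3 → 1
3: 0
Total: 4 + 3 + 1 + 3 + 0 + 1 + 0 = 12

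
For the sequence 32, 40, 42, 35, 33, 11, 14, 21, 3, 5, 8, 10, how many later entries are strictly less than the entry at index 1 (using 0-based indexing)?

The element at index 1 is 40.
Elements after it: 42, 35, 33, 11, 14, 21, 3, 5, 8, 10
Those smaller than 40: 35, 33, 11, 14, 21, 3, 5, 8, 10

9 such elements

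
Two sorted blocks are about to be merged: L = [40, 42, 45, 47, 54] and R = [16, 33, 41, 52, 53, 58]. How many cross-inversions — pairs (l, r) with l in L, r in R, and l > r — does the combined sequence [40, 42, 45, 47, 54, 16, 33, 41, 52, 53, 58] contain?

There are 16 cross-inversions.

Take each right-half value and tally the left-half values above it:
r = 16: 40, 42, 45, 47, 54 → 5
r = 33: 40, 42, 45, 47, 54 → 5
r = 41: 42, 45, 47, 54 → 4
r = 52: 54 → 1
r = 53: 54 → 1
r = 58: none → 0
Cross-inversions: 5 + 5 + 4 + 1 + 1 + 0 = 16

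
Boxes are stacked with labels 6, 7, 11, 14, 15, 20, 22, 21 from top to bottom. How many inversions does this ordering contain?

Element-by-element contributions:
6: 0
7: 0
11: 0
14: 0
15: 0
20: 0
22: 1
21: 0
Sum: 0 + 0 + 0 + 0 + 0 + 0 + 1 + 0 = 1

There is 1 inversion.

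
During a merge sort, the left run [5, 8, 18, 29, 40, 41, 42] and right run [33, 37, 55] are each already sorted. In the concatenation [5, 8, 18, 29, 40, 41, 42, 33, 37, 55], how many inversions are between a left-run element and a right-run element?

Take each right-half value and tally the left-half values above it:
r = 33: 40, 41, 42 → 3
r = 37: 40, 41, 42 → 3
r = 55: none → 0
Cross-inversions: 3 + 3 + 0 = 6

6 cross-inversions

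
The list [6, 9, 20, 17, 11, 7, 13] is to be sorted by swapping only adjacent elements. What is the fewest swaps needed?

9 swaps

Each adjacent swap fixes exactly one inversion, so the minimum swap count equals the number of inversions.
Count inversions — for each element, later elements that are smaller:
6: none → 0
9: 7 → 1
20: 17, 11, 7, 13 → 4
17: 11, 7, 13 → 3
11: 7 → 1
7: none → 0
13: none → 0
Total inversions: 0 + 1 + 4 + 3 + 1 + 0 + 0 = 9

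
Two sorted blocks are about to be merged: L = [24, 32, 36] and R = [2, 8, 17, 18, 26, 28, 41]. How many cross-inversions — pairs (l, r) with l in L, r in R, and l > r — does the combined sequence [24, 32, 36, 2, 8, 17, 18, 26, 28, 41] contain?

16

Take each right-half value and tally the left-half values above it:
r = 2: 24, 32, 36 → 3
r = 8: 24, 32, 36 → 3
r = 17: 24, 32, 36 → 3
r = 18: 24, 32, 36 → 3
r = 26: 32, 36 → 2
r = 28: 32, 36 → 2
r = 41: none → 0
Cross-inversions: 3 + 3 + 3 + 3 + 2 + 2 + 0 = 16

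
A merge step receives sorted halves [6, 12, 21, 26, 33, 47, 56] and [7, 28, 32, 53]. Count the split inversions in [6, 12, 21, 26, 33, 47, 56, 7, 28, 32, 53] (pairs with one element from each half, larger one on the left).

Cross-inversions: 13

Take each right-half value and tally the left-half values above it:
r = 7: 12, 21, 26, 33, 47, 56 → 6
r = 28: 33, 47, 56 → 3
r = 32: 33, 47, 56 → 3
r = 53: 56 → 1
Cross-inversions: 6 + 3 + 3 + 1 = 13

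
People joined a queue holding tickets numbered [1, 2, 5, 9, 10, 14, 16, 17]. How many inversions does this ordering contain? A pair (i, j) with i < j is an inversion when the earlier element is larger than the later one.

0

Sweep left to right; for each value list the smaller values that follow it:
1: 0
2: 0
5: 0
9: 0
10: 0
14: 0
16: 0
17: 0
Sum: 0 + 0 + 0 + 0 + 0 + 0 + 0 + 0 = 0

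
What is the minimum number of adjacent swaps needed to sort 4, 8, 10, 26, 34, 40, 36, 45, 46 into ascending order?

Minimum adjacent swaps = number of inversions (each swap of adjacent out-of-order elements removes one inversion and no swap can remove more).
Count inversions — for each element, later elements that are smaller:
4: none → 0
8: none → 0
10: none → 0
26: none → 0
34: none → 0
40: 36 → 1
36: none → 0
45: none → 0
46: none → 0
Total inversions: 0 + 0 + 0 + 0 + 0 + 1 + 0 + 0 + 0 = 1

1 adjacent swap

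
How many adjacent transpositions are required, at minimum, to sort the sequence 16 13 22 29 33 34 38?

Each adjacent swap fixes exactly one inversion, so the minimum swap count equals the number of inversions.
Count inversions — for each element, later elements that are smaller:
16: 13 → 1
13: none → 0
22: none → 0
29: none → 0
33: none → 0
34: none → 0
38: none → 0
Total inversions: 1 + 0 + 0 + 0 + 0 + 0 + 0 = 1

1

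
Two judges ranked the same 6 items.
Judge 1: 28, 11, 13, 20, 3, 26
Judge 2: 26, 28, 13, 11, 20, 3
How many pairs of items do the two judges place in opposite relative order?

Assign each item its position (1..6) in the first ordering, then rewrite the second ordering as that position sequence:
positions: 28→1, 11→2, 13→3, 20→4, 3→5, 26→6
second ordering as positions: [6, 1, 3, 2, 4, 5]
Discordant pairs = inversions in this position sequence.
6: 1, 3, 2, 4, 5 → 5
1: 0
3: 2 → 1
2: 0
4: 0
5: 0
Total: 5 + 0 + 1 + 0 + 0 + 0 = 6

6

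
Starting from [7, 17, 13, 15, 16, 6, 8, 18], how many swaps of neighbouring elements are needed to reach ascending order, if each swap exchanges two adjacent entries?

12

The minimum number of adjacent swaps to sort an array equals its inversion count, since every such swap removes exactly one inversion.
Count inversions — for each element, later elements that are smaller:
7: 6 → 1
17: 13, 15, 16, 6, 8 → 5
13: 6, 8 → 2
15: 6, 8 → 2
16: 6, 8 → 2
6: none → 0
8: none → 0
18: none → 0
Total inversions: 1 + 5 + 2 + 2 + 2 + 0 + 0 + 0 = 12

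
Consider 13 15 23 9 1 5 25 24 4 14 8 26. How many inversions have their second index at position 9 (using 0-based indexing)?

4 such elements

The element at index 9 is 14.
Elements before it: 13, 15, 23, 9, 1, 5, 25, 24, 4
Those larger than 14: 15, 23, 25, 24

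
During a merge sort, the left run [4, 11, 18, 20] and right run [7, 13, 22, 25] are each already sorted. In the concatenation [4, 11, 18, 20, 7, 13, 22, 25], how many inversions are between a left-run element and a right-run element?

5

For each element r of the right run, count left-run elements greater than r:
r = 7: 11, 18, 20 → 3
r = 13: 18, 20 → 2
r = 22: none → 0
r = 25: none → 0
Cross-inversions: 3 + 2 + 0 + 0 = 5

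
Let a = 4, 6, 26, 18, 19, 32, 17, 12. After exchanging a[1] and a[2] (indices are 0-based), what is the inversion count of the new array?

Positions 1 and 2 hold 6 and 26; after swapping, the array is [4, 26, 6, 18, 19, 32, 17, 12].
Element-by-element contributions:
4 → none → 0
26 → 6, 18, 19, 17, 12 → 5
6 → none → 0
18 → 17, 12 → 2
19 → 17, 12 → 2
32 → 17, 12 → 2
17 → 12 → 1
12 → none → 0
Sum: 0 + 5 + 0 + 2 + 2 + 2 + 1 + 0 = 12

12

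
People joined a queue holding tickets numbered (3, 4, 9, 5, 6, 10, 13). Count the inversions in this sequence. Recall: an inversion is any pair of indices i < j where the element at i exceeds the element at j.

2

Listing every pair i<j with a[i]>a[j] (using 1-based positions):
(3,4): 9 > 5
(3,5): 9 > 6
That's 2 pairs.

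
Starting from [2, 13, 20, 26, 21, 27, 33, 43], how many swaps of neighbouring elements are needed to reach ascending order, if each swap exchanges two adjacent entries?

1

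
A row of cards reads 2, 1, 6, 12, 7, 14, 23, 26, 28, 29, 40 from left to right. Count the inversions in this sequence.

There are 2 inversions.

Element-by-element contributions:
2 → 1 → 1
1 → none → 0
6 → none → 0
12 → 7 → 1
7 → none → 0
14 → none → 0
23 → none → 0
26 → none → 0
28 → none → 0
29 → none → 0
40 → none → 0
Sum: 1 + 0 + 0 + 1 + 0 + 0 + 0 + 0 + 0 + 0 + 0 = 2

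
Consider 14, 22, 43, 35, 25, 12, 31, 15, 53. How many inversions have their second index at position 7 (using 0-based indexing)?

The element at index 7 is 15.
Elements before it: 14, 22, 43, 35, 25, 12, 31
Those larger than 15: 22, 43, 35, 25, 31

5 such elements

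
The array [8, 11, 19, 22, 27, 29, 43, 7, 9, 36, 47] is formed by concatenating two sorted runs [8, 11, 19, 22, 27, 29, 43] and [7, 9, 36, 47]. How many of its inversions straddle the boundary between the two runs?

14

Take each right-half value and tally the left-half values above it:
r = 7: 8, 11, 19, 22, 27, 29, 43 → 7
r = 9: 11, 19, 22, 27, 29, 43 → 6
r = 36: 43 → 1
r = 47: none → 0
Cross-inversions: 7 + 6 + 1 + 0 = 14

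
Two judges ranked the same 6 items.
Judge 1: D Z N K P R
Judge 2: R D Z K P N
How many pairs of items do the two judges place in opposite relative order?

Assign each item its position (1..6) in the first ordering, then rewrite the second ordering as that position sequence:
positions: D→1, Z→2, N→3, K→4, P→5, R→6
second ordering as positions: [6, 1, 2, 4, 5, 3]
Discordant pairs = inversions in this position sequence.
6: 1, 2, 4, 5, 3 → 5
1: 0
2: 0
4: 3 → 1
5: 3 → 1
3: 0
Total: 5 + 0 + 0 + 1 + 1 + 0 = 7

7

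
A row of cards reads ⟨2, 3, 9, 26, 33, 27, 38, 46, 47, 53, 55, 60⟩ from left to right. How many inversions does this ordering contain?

For each element, count later entries that are smaller:
2 → none → 0
3 → none → 0
9 → none → 0
26 → none → 0
33 → 27 → 1
27 → none → 0
38 → none → 0
46 → none → 0
47 → none → 0
53 → none → 0
55 → none → 0
60 → none → 0
Sum: 0 + 0 + 0 + 0 + 1 + 0 + 0 + 0 + 0 + 0 + 0 + 0 = 1

1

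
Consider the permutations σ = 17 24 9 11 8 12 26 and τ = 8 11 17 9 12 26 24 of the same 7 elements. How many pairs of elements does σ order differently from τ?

10

Assign each item its position (1..7) in the first ordering, then rewrite the second ordering as that position sequence:
positions: 17→1, 24→2, 9→3, 11→4, 8→5, 12→6, 26→7
second ordering as positions: [5, 4, 1, 3, 6, 7, 2]
Discordant pairs = inversions in this position sequence.
5: 4, 1, 3, 2 → 4
4: 1, 3, 2 → 3
1: 0
3: 2 → 1
6: 2 → 1
7: 2 → 1
2: 0
Total: 4 + 3 + 0 + 1 + 1 + 1 + 0 = 10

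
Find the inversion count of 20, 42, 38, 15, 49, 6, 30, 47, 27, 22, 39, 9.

37

Element-by-element contributions:
20: 3
42: 8
38: 6
15: 2
49: 7
6: 0
30: 3
47: 4
27: 2
22: 1
39: 1
9: 0
Sum: 3 + 8 + 6 + 2 + 7 + 0 + 3 + 4 + 2 + 1 + 1 + 0 = 37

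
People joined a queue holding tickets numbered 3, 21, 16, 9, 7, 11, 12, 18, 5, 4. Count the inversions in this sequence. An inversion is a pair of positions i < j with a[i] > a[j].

26 inversions

Count, for each position, how many later elements it exceeds:
3: 0
21: 8
16: 6
9: 3
7: 2
11: 2
12: 2
18: 2
5: 1
4: 0
Sum: 0 + 8 + 6 + 3 + 2 + 2 + 2 + 2 + 1 + 0 = 26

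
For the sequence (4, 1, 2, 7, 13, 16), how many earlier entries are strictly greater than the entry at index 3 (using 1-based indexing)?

1

The element at index 3 is 2.
Elements before it: 4, 1
Those larger than 2: 4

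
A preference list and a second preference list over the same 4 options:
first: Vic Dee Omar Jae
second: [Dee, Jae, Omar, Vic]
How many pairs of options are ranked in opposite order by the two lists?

Pairs: 4

Assign each item its position (1..4) in the first ordering, then rewrite the second ordering as that position sequence:
positions: Vic→1, Dee→2, Omar→3, Jae→4
second ordering as positions: [2, 4, 3, 1]
Discordant pairs = inversions in this position sequence.
2: 1 → 1
4: 3, 1 → 2
3: 1 → 1
1: 0
Total: 1 + 2 + 1 + 0 = 4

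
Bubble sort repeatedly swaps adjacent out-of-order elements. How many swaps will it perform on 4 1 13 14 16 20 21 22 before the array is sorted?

The minimum number of adjacent swaps to sort an array equals its inversion count, since every such swap removes exactly one inversion.
Count inversions — for each element, later elements that are smaller:
4: 1 → 1
1: none → 0
13: none → 0
14: none → 0
16: none → 0
20: none → 0
21: none → 0
22: none → 0
Total inversions: 1 + 0 + 0 + 0 + 0 + 0 + 0 + 0 = 1

1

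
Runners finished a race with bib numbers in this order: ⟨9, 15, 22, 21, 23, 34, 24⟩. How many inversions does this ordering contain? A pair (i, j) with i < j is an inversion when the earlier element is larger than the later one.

2

Sweep left to right; for each value list the smaller values that follow it:
9 → none → 0
15 → none → 0
22 → 21 → 1
21 → none → 0
23 → none → 0
34 → 24 → 1
24 → none → 0
Sum: 0 + 0 + 1 + 0 + 0 + 1 + 0 = 2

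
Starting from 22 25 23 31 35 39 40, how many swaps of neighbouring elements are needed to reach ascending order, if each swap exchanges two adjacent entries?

The minimum number of adjacent swaps to sort an array equals its inversion count, since every such swap removes exactly one inversion.
Count inversions — for each element, later elements that are smaller:
22: none → 0
25: 23 → 1
23: none → 0
31: none → 0
35: none → 0
39: none → 0
40: none → 0
Total inversions: 0 + 1 + 0 + 0 + 0 + 0 + 0 = 1

Swaps: 1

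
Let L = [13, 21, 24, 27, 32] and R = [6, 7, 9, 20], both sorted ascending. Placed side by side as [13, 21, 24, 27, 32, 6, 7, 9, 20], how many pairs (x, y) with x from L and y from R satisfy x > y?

Split inversions: 19

For each element r of the right run, count left-run elements greater than r:
r = 6: 13, 21, 24, 27, 32 → 5
r = 7: 13, 21, 24, 27, 32 → 5
r = 9: 13, 21, 24, 27, 32 → 5
r = 20: 21, 24, 27, 32 → 4
Cross-inversions: 5 + 5 + 5 + 4 = 19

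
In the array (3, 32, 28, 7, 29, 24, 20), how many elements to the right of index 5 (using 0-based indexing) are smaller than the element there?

1

The element at index 5 is 24.
Elements after it: 20
Those smaller than 24: 20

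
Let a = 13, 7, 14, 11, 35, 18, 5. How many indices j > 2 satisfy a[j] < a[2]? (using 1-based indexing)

The element at index 2 is 7.
Elements after it: 14, 11, 35, 18, 5
Those smaller than 7: 5

1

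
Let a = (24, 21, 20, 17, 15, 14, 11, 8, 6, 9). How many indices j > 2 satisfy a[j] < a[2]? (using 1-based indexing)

The element at index 2 is 21.
Elements after it: 20, 17, 15, 14, 11, 8, 6, 9
Those smaller than 21: 20, 17, 15, 14, 11, 8, 6, 9

8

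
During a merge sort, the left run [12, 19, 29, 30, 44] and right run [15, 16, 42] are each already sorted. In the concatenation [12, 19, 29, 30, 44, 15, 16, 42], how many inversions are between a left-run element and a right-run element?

Count, for every r in R, how many entries of L exceed r:
r = 15: 19, 29, 30, 44 → 4
r = 16: 19, 29, 30, 44 → 4
r = 42: 44 → 1
Cross-inversions: 4 + 4 + 1 = 9

9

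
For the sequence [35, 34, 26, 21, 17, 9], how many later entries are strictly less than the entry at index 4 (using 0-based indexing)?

1

The element at index 4 is 17.
Elements after it: 9
Those smaller than 17: 9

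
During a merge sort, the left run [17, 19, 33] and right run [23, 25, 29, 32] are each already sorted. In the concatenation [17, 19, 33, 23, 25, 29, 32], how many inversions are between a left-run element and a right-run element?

4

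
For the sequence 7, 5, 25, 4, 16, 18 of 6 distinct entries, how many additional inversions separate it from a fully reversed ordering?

Maximum inversions for 6 distinct elements is C(6, 2) = 6·5/2 = 15.
Current inversions — for each element, count later smaller elements:
7: 2
5: 1
25: 3
4: 0
16: 0
18: 0
Current total: 2 + 1 + 3 + 0 + 0 + 0 = 6
Shortfall: 15 − 6 = 9

9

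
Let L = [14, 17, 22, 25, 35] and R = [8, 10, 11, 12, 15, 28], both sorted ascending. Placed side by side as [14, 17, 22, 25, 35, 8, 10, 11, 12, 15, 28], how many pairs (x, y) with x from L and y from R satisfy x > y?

There are 25 cross-inversions.

For each element r of the right run, count left-run elements greater than r:
r = 8: 14, 17, 22, 25, 35 → 5
r = 10: 14, 17, 22, 25, 35 → 5
r = 11: 14, 17, 22, 25, 35 → 5
r = 12: 14, 17, 22, 25, 35 → 5
r = 15: 17, 22, 25, 35 → 4
r = 28: 35 → 1
Cross-inversions: 5 + 5 + 5 + 5 + 4 + 1 = 25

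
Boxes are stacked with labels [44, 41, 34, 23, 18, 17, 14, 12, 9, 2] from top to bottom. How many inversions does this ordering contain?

45

Count, for each position, how many later elements it exceeds:
44 → 41, 34, 23, 18, 17, 14, 12, 9, 2 → 9
41 → 34, 23, 18, 17, 14, 12, 9, 2 → 8
34 → 23, 18, 17, 14, 12, 9, 2 → 7
23 → 18, 17, 14, 12, 9, 2 → 6
18 → 17, 14, 12, 9, 2 → 5
17 → 14, 12, 9, 2 → 4
14 → 12, 9, 2 → 3
12 → 9, 2 → 2
9 → 2 → 1
2 → none → 0
Sum: 9 + 8 + 7 + 6 + 5 + 4 + 3 + 2 + 1 + 0 = 45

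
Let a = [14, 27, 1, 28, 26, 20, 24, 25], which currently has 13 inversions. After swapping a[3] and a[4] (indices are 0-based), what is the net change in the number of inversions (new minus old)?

Positions 3 and 4 hold 28 and 26; after swapping, the array is [14, 27, 1, 26, 28, 20, 24, 25].
Sweep left to right; for each value list the smaller values that follow it:
14: 1
27: 5
1: 0
26: 3
28: 3
20: 0
24: 0
25: 0
Sum: 1 + 5 + 0 + 3 + 3 + 0 + 0 + 0 = 12
Change: 12 − 13 = -1

-1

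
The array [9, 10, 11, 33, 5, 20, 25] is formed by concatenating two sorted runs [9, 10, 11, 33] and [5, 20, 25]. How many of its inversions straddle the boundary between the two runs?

For each element r of the right run, count left-run elements greater than r:
r = 5: 9, 10, 11, 33 → 4
r = 20: 33 → 1
r = 25: 33 → 1
Cross-inversions: 4 + 1 + 1 = 6

6 split inversions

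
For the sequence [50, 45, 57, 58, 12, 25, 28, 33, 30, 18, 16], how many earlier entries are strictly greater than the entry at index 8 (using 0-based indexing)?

5 such elements

The element at index 8 is 30.
Elements before it: 50, 45, 57, 58, 12, 25, 28, 33
Those larger than 30: 50, 45, 57, 58, 33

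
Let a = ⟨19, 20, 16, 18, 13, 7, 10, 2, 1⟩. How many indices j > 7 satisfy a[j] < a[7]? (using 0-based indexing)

The element at index 7 is 2.
Elements after it: 1
Those smaller than 2: 1

1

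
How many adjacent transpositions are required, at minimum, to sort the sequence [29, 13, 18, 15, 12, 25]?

The minimum number of adjacent swaps to sort an array equals its inversion count, since every such swap removes exactly one inversion.
Count inversions — for each element, later elements that are smaller:
29: 13, 18, 15, 12, 25 → 5
13: 12 → 1
18: 15, 12 → 2
15: 12 → 1
12: none → 0
25: none → 0
Total inversions: 5 + 1 + 2 + 1 + 0 + 0 = 9

9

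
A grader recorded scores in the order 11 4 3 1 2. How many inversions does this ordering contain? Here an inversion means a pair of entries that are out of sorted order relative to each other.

Element-by-element contributions:
11: 4
4: 3
3: 2
1: 0
2: 0
Sum: 4 + 3 + 2 + 0 + 0 = 9

There are 9 inversions.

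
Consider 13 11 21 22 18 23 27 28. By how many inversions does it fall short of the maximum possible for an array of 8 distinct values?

25

Maximum inversions for 8 distinct elements is C(8, 2) = 8·7/2 = 28.
Current inversions — for each element, count later smaller elements:
13: 1
11: 0
21: 1
22: 1
18: 0
23: 0
27: 0
28: 0
Current total: 1 + 0 + 1 + 1 + 0 + 0 + 0 + 0 = 3
Shortfall: 28 − 3 = 25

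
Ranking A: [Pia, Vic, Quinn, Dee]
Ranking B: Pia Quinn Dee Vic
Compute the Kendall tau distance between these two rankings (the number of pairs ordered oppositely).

Assign each item its position (1..4) in the first ordering, then rewrite the second ordering as that position sequence:
positions: Pia→1, Vic→2, Quinn→3, Dee→4
second ordering as positions: [1, 3, 4, 2]
Discordant pairs = inversions in this position sequence.
1: 0
3: 2 → 1
4: 2 → 1
2: 0
Total: 0 + 1 + 1 + 0 = 2

2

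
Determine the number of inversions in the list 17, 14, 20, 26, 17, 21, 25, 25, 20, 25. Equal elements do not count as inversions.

Element-by-element contributions:
17 → 14 → 1
14 → none → 0
20 → 17 → 1
26 → 17, 21, 25, 25, 20, 25 → 6
17 → none → 0
21 → 20 → 1
25 → 20 → 1
25 → 20 → 1
20 → none → 0
25 → none → 0
Sum: 1 + 0 + 1 + 6 + 0 + 1 + 1 + 1 + 0 + 0 = 11

11 out-of-order pairs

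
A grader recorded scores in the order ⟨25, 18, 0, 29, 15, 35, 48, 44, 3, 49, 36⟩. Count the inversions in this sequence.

17

Element-by-element contributions:
25 → 18, 0, 15, 3 → 4
18 → 0, 15, 3 → 3
0 → none → 0
29 → 15, 3 → 2
15 → 3 → 1
35 → 3 → 1
48 → 44, 3, 36 → 3
44 → 3, 36 → 2
3 → none → 0
49 → 36 → 1
36 → none → 0
Sum: 4 + 3 + 0 + 2 + 1 + 1 + 3 + 2 + 0 + 1 + 0 = 17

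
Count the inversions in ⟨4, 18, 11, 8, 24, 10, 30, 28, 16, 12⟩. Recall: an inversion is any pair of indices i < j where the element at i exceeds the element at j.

16

For each element, count later entries that are smaller:
4: 0
18: 5
11: 2
8: 0
24: 3
10: 0
30: 3
28: 2
16: 1
12: 0
Sum: 0 + 5 + 2 + 0 + 3 + 0 + 3 + 2 + 1 + 0 = 16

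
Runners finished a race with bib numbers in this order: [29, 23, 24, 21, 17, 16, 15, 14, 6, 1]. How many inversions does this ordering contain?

For each element, count later entries that are smaller:
29: 9
23: 7
24: 7
21: 6
17: 5
16: 4
15: 3
14: 2
6: 1
1: 0
Sum: 9 + 7 + 7 + 6 + 5 + 4 + 3 + 2 + 1 + 0 = 44

44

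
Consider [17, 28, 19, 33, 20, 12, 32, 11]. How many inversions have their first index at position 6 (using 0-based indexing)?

1 such element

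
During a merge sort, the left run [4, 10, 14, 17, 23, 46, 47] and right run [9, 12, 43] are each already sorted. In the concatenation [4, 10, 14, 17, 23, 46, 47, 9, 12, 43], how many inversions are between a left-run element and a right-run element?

Count, for every r in R, how many entries of L exceed r:
r = 9: 10, 14, 17, 23, 46, 47 → 6
r = 12: 14, 17, 23, 46, 47 → 5
r = 43: 46, 47 → 2
Cross-inversions: 6 + 5 + 2 = 13

13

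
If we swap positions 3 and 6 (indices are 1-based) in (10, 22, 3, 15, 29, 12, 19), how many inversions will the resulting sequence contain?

9

Positions 3 and 6 hold 3 and 12; after swapping, the array is [10, 22, 12, 15, 29, 3, 19].
Element-by-element contributions:
10 → 3 → 1
22 → 12, 15, 3, 19 → 4
12 → 3 → 1
15 → 3 → 1
29 → 3, 19 → 2
3 → none → 0
19 → none → 0
Sum: 1 + 4 + 1 + 1 + 2 + 0 + 0 = 9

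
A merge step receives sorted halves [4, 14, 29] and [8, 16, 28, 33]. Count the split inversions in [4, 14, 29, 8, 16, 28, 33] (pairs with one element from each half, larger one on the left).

For each element r of the right run, count left-run elements greater than r:
r = 8: 14, 29 → 2
r = 16: 29 → 1
r = 28: 29 → 1
r = 33: none → 0
Cross-inversions: 2 + 1 + 1 + 0 = 4

4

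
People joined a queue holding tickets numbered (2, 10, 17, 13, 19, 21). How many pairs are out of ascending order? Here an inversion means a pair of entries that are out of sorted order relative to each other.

1

For each element, count later entries that are smaller:
2 → none → 0
10 → none → 0
17 → 13 → 1
13 → none → 0
19 → none → 0
21 → none → 0
Sum: 0 + 0 + 1 + 0 + 0 + 0 = 1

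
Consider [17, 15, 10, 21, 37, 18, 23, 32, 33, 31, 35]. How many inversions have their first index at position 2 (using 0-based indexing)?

The element at index 2 is 10.
Elements after it: 21, 37, 18, 23, 32, 33, 31, 35
None of them are smaller than 10.

0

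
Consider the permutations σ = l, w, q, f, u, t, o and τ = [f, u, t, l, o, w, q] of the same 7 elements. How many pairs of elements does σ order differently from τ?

11 discordant pairs

Assign each item its position (1..7) in the first ordering, then rewrite the second ordering as that position sequence:
positions: l→1, w→2, q→3, f→4, u→5, t→6, o→7
second ordering as positions: [4, 5, 6, 1, 7, 2, 3]
Discordant pairs = inversions in this position sequence.
4: 1, 2, 3 → 3
5: 1, 2, 3 → 3
6: 1, 2, 3 → 3
1: 0
7: 2, 3 → 2
2: 0
3: 0
Total: 3 + 3 + 3 + 0 + 2 + 0 + 0 = 11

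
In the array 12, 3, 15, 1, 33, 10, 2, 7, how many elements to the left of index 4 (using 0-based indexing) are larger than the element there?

The element at index 4 is 33.
Elements before it: 12, 3, 15, 1
None of them are larger than 33.

0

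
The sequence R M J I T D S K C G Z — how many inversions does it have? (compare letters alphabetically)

There are 31 inversions.

For each element, count later entries that are smaller:
R → M, J, I, D, K, C, G → 7
M → J, I, D, K, C, G → 6
J → I, D, C, G → 4
I → D, C, G → 3
T → D, S, K, C, G → 5
D → C → 1
S → K, C, G → 3
K → C, G → 2
C → none → 0
G → none → 0
Z → none → 0
Sum: 7 + 6 + 4 + 3 + 5 + 1 + 3 + 2 + 0 + 0 + 0 = 31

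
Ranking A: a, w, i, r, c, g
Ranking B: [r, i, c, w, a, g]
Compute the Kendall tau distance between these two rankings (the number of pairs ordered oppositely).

Assign each item its position (1..6) in the first ordering, then rewrite the second ordering as that position sequence:
positions: a→1, w→2, i→3, r→4, c→5, g→6
second ordering as positions: [4, 3, 5, 2, 1, 6]
Discordant pairs = inversions in this position sequence.
4: 3, 2, 1 → 3
3: 2, 1 → 2
5: 2, 1 → 2
2: 1 → 1
1: 0
6: 0
Total: 3 + 2 + 2 + 1 + 0 + 0 = 8

8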